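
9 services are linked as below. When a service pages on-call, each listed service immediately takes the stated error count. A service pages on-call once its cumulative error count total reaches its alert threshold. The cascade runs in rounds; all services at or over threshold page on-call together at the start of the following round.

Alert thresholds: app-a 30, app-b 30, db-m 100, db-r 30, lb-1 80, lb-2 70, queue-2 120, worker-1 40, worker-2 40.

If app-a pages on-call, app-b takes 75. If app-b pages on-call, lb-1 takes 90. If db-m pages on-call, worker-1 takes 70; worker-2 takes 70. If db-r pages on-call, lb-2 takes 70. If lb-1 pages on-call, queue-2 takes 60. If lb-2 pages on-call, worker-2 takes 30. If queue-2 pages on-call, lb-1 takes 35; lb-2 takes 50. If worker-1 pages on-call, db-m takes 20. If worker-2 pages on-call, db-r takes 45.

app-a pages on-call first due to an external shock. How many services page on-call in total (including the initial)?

3

Round 1 — app-a pages on-call (initial).
  app-b: +75 → 75 ≥ 30
Round 2 — app-b pages on-call.
  lb-1: +90 → 90 ≥ 80
Round 3 — lb-1 pages on-call.
  queue-2: +60 → 60 < 120
No further pages.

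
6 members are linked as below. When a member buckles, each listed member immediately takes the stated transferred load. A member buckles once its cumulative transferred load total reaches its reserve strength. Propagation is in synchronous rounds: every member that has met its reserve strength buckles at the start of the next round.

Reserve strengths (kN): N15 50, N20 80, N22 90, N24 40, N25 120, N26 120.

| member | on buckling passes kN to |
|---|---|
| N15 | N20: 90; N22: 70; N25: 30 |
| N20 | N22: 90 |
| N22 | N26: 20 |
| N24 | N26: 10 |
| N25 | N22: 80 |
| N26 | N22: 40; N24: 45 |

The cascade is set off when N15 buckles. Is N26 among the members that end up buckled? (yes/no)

no

Round 1 — N15 buckles (initial).
  N20: +90 → 90 ≥ 80
  N22: +70 → 70 < 90
  N25: +30 → 30 < 120
Round 2 — N20 buckles.
  N22: +90 → 160 ≥ 90
Round 3 — N22 buckles.
  N26: +20 → 20 < 120
No further bucklings.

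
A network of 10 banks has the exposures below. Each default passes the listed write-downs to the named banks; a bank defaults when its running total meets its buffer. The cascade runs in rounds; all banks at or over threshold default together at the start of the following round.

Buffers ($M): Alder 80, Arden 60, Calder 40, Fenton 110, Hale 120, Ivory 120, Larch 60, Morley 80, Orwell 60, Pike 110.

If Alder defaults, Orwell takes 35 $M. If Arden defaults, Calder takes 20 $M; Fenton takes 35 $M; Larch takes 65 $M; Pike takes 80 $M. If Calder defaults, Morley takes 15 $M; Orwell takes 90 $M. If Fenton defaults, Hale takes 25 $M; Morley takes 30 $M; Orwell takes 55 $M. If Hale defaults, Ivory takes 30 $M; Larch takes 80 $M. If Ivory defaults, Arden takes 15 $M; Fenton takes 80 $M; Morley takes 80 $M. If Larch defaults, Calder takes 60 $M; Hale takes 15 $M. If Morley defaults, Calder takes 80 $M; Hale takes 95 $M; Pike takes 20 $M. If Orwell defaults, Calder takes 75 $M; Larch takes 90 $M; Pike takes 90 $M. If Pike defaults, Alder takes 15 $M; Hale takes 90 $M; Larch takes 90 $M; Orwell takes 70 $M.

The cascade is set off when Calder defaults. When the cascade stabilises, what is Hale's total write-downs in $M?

15

Round 1 — Calder defaults (initial).
  Morley: +15 → 15 < 80
  Orwell: +90 → 90 ≥ 60
Round 2 — Orwell defaults.
  Larch: +90 → 90 ≥ 60
  Pike: +90 → 90 < 110
Round 3 — Larch defaults.
  Hale: +15 → 15 < 120
No further defaults.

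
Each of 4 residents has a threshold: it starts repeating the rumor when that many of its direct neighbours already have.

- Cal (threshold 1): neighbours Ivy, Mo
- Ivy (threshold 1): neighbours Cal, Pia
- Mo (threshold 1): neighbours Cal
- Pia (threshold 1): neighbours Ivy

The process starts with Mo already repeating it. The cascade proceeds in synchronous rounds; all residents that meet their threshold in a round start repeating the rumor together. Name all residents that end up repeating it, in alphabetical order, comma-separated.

Round 1 — Mo starts repeating the rumor (initial).
Round 2 — checking thresholds:
  Cal: 1 of 2 neighbours ≥ 1, starts repeating the rumor.
Round 3 — checking thresholds:
  Ivy: 1 of 2 neighbours ≥ 1, starts repeating the rumor.
Round 4 — checking thresholds:
  Pia: 1 of 1 neighbours ≥ 1, starts repeating the rumor.
Round 5 — no new spreads; cascade stops.

Cal, Ivy, Mo, Pia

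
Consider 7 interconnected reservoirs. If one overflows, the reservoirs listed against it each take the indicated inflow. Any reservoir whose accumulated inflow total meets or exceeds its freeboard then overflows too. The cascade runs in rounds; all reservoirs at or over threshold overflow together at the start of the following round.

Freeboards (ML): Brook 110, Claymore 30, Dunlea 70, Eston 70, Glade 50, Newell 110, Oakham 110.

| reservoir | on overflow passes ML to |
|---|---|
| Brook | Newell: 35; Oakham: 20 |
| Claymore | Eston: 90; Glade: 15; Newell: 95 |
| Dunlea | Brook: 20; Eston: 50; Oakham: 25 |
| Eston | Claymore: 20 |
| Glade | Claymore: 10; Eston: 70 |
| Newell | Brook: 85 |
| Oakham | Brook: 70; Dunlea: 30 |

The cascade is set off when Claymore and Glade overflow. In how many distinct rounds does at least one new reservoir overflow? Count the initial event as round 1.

2

Round 1 — Claymore, Glade overflow (initial).
  Eston: +90+70 → 160 ≥ 70
  Newell: +95 → 95 < 110
Round 2 — Eston overflows.
No further overflows.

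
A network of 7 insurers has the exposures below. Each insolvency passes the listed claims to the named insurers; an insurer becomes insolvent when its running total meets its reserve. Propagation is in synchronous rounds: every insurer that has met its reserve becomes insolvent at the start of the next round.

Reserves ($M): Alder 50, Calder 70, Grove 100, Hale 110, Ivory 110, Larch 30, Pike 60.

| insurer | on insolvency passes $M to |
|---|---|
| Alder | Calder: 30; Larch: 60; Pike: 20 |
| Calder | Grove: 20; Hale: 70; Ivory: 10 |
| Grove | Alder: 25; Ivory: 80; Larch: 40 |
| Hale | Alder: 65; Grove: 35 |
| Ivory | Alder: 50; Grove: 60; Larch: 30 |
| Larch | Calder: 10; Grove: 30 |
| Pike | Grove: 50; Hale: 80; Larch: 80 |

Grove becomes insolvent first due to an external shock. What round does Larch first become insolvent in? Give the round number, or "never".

2

Round 1 — Grove becomes insolvent (initial).
  Alder: +25 → 25 < 50
  Ivory: +80 → 80 < 110
  Larch: +40 → 40 ≥ 30
Round 2 — Larch becomes insolvent.
  Calder: +10 → 10 < 70
No further insolvencies.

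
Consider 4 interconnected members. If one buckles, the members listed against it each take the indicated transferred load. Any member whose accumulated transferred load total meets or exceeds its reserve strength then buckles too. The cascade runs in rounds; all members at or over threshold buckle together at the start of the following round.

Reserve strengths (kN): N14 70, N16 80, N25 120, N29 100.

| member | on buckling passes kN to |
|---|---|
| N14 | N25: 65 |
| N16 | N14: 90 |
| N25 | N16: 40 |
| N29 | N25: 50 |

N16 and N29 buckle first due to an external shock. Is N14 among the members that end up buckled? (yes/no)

Round 1 — N16, N29 buckle (initial).
  N14: +90 → 90 ≥ 70
  N25: +50 → 50 < 120
Round 2 — N14 buckles.
  N25: +65 → 115 < 120
No further bucklings.

yes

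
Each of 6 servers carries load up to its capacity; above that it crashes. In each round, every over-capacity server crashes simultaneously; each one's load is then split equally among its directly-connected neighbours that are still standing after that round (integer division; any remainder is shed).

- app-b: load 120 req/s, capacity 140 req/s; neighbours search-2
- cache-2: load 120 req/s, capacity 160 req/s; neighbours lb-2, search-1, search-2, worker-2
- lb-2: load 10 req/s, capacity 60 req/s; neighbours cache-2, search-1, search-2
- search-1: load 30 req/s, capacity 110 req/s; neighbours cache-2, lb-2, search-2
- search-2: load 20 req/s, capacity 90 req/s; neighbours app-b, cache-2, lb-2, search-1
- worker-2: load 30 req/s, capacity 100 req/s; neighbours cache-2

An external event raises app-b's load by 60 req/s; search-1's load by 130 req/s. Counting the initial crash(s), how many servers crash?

Round 1 — app-b at 180 > 140; search-1 at 160 > 110. app-b, search-1 crash.
  app-b sheds 180 req/s to search-2: 180 each.
    search-2: 20+180 = 200 > 90
  search-1 sheds 160 req/s to cache-2, lb-2, search-2: 53 each (1 lost).
    cache-2: 120+53 = 173 > 160
    lb-2: 10+53 = 63 > 60
    search-2: 200+53 = 253 > 90
Round 2 — cache-2, lb-2, search-2 crash.
  cache-2 sheds 173 req/s to worker-2: 173 each.
    worker-2: 30+173 = 203 > 100
  lb-2 sheds 63 req/s: no online neighbours, lost.
  search-2 sheds 253 req/s: no online neighbours, lost.
Round 3 — worker-2 crashes.
  worker-2 sheds 203 req/s: no online neighbours, lost.
No further crashes.

6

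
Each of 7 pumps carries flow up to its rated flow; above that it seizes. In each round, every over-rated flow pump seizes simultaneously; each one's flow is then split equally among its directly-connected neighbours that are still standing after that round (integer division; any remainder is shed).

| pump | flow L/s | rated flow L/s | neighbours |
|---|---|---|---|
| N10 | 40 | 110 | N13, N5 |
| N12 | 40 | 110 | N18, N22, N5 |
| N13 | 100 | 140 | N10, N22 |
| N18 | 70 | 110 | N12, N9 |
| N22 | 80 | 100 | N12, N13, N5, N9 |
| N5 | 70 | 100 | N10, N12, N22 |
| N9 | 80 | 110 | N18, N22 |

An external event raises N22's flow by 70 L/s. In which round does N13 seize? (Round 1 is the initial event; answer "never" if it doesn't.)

never

Round 1 — N22 at 150 > 100. N22 seizes.
  N22 sheds 150 L/s to N12, N13, N5, N9: 37 each (2 lost).
    N12: 40+37 = 77 ≤ 110
    N13: 100+37 = 137 ≤ 140
    N5: 70+37 = 107 > 100
    N9: 80+37 = 117 > 110
Round 2 — N5, N9 seize.
  N5 sheds 107 L/s to N10, N12: 53 each (1 lost).
    N10: 40+53 = 93 ≤ 110
    N12: 77+53 = 130 > 110
  N9 sheds 117 L/s to N18: 117 each.
    N18: 70+117 = 187 > 110
Round 3 — N12, N18 seize.
  N12 sheds 130 L/s: no online neighbours, lost.
  N18 sheds 187 L/s: no online neighbours, lost.
No further seizures.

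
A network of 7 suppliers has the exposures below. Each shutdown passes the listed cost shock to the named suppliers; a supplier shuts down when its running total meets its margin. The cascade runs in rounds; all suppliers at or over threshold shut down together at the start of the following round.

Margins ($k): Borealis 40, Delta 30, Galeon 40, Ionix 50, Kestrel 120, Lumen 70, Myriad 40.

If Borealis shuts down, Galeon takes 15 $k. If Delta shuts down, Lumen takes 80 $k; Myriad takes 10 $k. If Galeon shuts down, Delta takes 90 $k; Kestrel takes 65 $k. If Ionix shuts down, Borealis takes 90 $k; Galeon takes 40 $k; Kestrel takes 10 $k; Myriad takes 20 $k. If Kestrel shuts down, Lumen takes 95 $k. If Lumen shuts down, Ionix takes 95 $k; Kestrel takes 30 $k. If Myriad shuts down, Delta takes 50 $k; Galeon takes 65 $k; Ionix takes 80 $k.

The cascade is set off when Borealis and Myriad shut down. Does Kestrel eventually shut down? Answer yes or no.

no

Round 1 — Borealis, Myriad shut down (initial).
  Delta: +50 → 50 ≥ 30
  Galeon: +15+65 → 80 ≥ 40
  Ionix: +80 → 80 ≥ 50
Round 2 — Delta, Galeon, Ionix shut down.
  Kestrel: +65+10 → 75 < 120
  Lumen: +80 → 80 ≥ 70
Round 3 — Lumen shuts down.
  Kestrel: +30 → 105 < 120
No further shutdowns.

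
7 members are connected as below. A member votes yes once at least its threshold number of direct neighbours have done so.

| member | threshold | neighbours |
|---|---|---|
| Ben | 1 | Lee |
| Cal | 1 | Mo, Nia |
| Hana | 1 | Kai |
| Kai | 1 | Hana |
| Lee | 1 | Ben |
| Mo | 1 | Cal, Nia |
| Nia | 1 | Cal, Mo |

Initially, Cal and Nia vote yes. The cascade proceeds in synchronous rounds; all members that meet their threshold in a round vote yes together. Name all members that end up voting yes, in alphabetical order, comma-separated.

Round 1 — Cal, Nia vote yes (initial).
Round 2 — checking thresholds:
  Mo: 2 of 2 neighbours ≥ 1, votes yes.
Round 3 — no new yes votes; cascade stops.

Cal, Mo, Nia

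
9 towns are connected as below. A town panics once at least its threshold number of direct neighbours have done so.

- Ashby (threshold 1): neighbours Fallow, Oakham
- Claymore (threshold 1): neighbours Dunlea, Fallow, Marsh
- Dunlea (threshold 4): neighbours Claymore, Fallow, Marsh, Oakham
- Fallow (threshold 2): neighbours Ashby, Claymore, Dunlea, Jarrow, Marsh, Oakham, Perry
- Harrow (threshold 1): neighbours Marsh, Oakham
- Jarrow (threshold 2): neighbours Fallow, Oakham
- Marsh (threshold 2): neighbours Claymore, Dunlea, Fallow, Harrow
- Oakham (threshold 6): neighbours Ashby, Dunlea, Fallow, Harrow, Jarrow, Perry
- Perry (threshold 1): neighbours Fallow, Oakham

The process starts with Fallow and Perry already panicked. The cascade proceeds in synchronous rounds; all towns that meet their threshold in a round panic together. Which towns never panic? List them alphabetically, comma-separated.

Dunlea, Jarrow, Oakham

Round 1 — Fallow, Perry panic (initial).
Round 2 — checking thresholds:
  Ashby: 1 of 2 neighbours ≥ 1, panics.
  Claymore: 1 of 3 neighbours ≥ 1, panics.
  Dunlea: 1 of 4 neighbours < 4, below threshold.
  Jarrow: 1 of 2 neighbours < 2, below threshold.
  Marsh: 1 of 4 neighbours < 2, below threshold.
  Oakham: 2 of 6 neighbours < 6, below threshold.
Round 3 — checking thresholds:
  Dunlea: 2 of 4 neighbours < 4, below threshold.
  Jarrow: 1 of 2 neighbours < 2, below threshold.
  Marsh: 2 of 4 neighbours ≥ 2, panics.
  Oakham: 3 of 6 neighbours < 6, below threshold.
Round 4 — checking thresholds:
  Dunlea: 3 of 4 neighbours < 4, below threshold.
  Harrow: 1 of 2 neighbours ≥ 1, panics.
  Jarrow: 1 of 2 neighbours < 2, below threshold.
  Oakham: 3 of 6 neighbours < 6, below threshold.
Round 5 — no new panics; cascade stops.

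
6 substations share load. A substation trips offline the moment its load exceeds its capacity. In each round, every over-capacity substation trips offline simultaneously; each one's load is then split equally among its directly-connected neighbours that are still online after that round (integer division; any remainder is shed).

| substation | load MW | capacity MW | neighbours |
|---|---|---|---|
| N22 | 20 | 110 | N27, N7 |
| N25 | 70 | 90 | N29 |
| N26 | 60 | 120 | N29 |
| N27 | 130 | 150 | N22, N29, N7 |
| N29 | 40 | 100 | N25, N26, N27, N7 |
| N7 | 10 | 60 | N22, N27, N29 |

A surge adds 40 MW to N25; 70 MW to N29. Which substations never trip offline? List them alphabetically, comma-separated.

N26

Round 1 — N25 at 110 > 90; N29 at 110 > 100. N25, N29 trip offline.
  N25 sheds 110 MW: no online neighbours, lost.
  N29 sheds 110 MW to N26, N27, N7: 36 each (2 lost).
    N26: 60+36 = 96 ≤ 120
    N27: 130+36 = 166 > 150
    N7: 10+36 = 46 ≤ 60
Round 2 — N27 trips offline.
  N27 sheds 166 MW to N22, N7: 83 each.
    N22: 20+83 = 103 ≤ 110
    N7: 46+83 = 129 > 60
Round 3 — N7 trips offline.
  N7 sheds 129 MW to N22: 129 each.
    N22: 103+129 = 232 > 110
Round 4 — N22 trips offline.
  N22 sheds 232 MW: no online neighbours, lost.
No further trips.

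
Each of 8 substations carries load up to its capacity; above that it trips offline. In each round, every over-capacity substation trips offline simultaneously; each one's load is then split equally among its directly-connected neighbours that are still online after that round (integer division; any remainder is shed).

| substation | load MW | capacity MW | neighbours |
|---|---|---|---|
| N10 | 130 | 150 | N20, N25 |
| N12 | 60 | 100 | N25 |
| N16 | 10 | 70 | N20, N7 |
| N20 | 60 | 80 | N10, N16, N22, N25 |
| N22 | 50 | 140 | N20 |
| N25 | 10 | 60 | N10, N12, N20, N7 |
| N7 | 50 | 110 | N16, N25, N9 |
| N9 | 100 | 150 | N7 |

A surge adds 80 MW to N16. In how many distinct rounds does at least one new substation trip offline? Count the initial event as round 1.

Round 1 — N16 at 90 > 70. N16 trips offline.
  N16 sheds 90 MW to N20, N7: 45 each.
    N20: 60+45 = 105 > 80
    N7: 50+45 = 95 ≤ 110
Round 2 — N20 trips offline.
  N20 sheds 105 MW to N10, N22, N25: 35 each.
    N10: 130+35 = 165 > 150
    N22: 50+35 = 85 ≤ 140
    N25: 10+35 = 45 ≤ 60
Round 3 — N10 trips offline.
  N10 sheds 165 MW to N25: 165 each.
    N25: 45+165 = 210 > 60
Round 4 — N25 trips offline.
  N25 sheds 210 MW to N12, N7: 105 each.
    N12: 60+105 = 165 > 100
    N7: 95+105 = 200 > 110
Round 5 — N12, N7 trip offline.
  N12 sheds 165 MW: no online neighbours, lost.
  N7 sheds 200 MW to N9: 200 each.
    N9: 100+200 = 300 > 150
Round 6 — N9 trips offline.
  N9 sheds 300 MW: no online neighbours, lost.
No further trips.

6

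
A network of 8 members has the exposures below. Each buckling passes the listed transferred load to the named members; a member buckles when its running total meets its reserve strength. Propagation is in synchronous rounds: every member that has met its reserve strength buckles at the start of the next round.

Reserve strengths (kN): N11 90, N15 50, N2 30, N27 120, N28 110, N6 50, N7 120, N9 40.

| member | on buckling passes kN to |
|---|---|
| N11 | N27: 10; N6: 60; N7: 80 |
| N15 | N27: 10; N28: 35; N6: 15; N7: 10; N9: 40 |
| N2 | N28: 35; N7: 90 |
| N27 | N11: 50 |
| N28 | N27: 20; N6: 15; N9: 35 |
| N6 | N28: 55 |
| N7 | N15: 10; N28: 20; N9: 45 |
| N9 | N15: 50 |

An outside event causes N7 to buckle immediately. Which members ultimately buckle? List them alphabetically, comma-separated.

Round 1 — N7 buckles (initial).
  N15: +10 → 10 < 50
  N28: +20 → 20 < 110
  N9: +45 → 45 ≥ 40
Round 2 — N9 buckles.
  N15: +50 → 60 ≥ 50
Round 3 — N15 buckles.
  N27: +10 → 10 < 120
  N28: +35 → 55 < 110
  N6: +15 → 15 < 50
No further bucklings.

N15, N7, N9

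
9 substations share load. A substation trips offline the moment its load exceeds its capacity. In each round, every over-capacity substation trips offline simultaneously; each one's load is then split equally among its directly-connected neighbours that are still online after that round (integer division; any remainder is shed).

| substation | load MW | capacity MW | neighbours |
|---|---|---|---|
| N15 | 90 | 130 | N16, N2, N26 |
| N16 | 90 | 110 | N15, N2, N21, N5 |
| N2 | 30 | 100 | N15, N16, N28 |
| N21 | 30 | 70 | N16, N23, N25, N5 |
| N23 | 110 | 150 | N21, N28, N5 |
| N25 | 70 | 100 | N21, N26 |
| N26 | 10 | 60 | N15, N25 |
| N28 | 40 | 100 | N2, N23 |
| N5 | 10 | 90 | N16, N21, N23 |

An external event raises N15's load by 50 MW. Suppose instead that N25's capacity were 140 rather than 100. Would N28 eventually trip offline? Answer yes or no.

yes

With N25's capacity at 140:
Round 1 — N15 at 140 > 130. N15 trips offline.
  N15 sheds 140 MW to N16, N2, N26: 46 each (2 lost).
    N16: 90+46 = 136 > 110
    N2: 30+46 = 76 ≤ 100
    N26: 10+46 = 56 ≤ 60
Round 2 — N16 trips offline.
  N16 sheds 136 MW to N2, N21, N5: 45 each (1 lost).
    N2: 76+45 = 121 > 100
    N21: 30+45 = 75 > 70
    N5: 10+45 = 55 ≤ 90
Round 3 — N2, N21 trip offline.
  N2 sheds 121 MW to N28: 121 each.
    N28: 40+121 = 161 > 100
  N21 sheds 75 MW to N23, N25, N5: 25 each.
    N23: 110+25 = 135 ≤ 150
    N25: 70+25 = 95 ≤ 140
    N5: 55+25 = 80 ≤ 90
Round 4 — N28 trips offline.
  N28 sheds 161 MW to N23: 161 each.
    N23: 135+161 = 296 > 150
Round 5 — N23 trips offline.
  N23 sheds 296 MW to N5: 296 each.
    N5: 80+296 = 376 > 90
Round 6 — N5 trips offline.
  N5 sheds 376 MW: no online neighbours, lost.
No further trips.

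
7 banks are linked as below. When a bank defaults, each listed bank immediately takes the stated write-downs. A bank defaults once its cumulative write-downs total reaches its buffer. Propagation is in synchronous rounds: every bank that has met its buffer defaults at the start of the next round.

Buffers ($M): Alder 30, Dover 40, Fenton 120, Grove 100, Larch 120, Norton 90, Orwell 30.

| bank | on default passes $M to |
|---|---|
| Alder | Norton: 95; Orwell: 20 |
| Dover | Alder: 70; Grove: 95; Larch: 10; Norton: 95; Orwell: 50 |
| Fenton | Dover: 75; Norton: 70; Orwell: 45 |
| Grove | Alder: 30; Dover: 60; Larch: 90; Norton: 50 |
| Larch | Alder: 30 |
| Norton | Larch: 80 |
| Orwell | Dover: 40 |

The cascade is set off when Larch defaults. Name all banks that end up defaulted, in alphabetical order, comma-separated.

Alder, Larch, Norton

Round 1 — Larch defaults (initial).
  Alder: +30 → 30 ≥ 30
Round 2 — Alder defaults.
  Norton: +95 → 95 ≥ 90
  Orwell: +20 → 20 < 30
Round 3 — Norton defaults.
No further defaults.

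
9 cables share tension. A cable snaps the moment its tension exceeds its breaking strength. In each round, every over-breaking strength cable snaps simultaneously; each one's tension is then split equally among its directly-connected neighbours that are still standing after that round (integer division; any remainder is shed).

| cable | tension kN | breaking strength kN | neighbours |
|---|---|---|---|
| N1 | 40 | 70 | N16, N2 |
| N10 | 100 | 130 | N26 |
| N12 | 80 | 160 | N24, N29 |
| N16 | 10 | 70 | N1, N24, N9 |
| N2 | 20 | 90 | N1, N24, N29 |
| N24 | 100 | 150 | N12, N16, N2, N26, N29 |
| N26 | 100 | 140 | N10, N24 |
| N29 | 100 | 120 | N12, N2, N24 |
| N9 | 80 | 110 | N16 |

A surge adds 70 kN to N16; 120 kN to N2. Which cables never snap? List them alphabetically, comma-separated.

Round 1 — N16 at 80 > 70; N2 at 140 > 90. N16, N2 snap.
  N16 sheds 80 kN to N1, N24, N9: 26 each (2 lost).
    N1: 40+26 = 66 ≤ 70
    N24: 100+26 = 126 ≤ 150
    N9: 80+26 = 106 ≤ 110
  N2 sheds 140 kN to N1, N24, N29: 46 each (2 lost).
    N1: 66+46 = 112 > 70
    N24: 126+46 = 172 > 150
    N29: 100+46 = 146 > 120
Round 2 — N1, N24, N29 snap.
  N1 sheds 112 kN: no online neighbours, lost.
  N24 sheds 172 kN to N12, N26: 86 each.
    N12: 80+86 = 166 > 160
    N26: 100+86 = 186 > 140
  N29 sheds 146 kN to N12: 146 each.
    N12: 166+146 = 312 > 160
Round 3 — N12, N26 snap.
  N12 sheds 312 kN: no online neighbours, lost.
  N26 sheds 186 kN to N10: 186 each.
    N10: 100+186 = 286 > 130
Round 4 — N10 snaps.
  N10 sheds 286 kN: no online neighbours, lost.
No further breaks.

N9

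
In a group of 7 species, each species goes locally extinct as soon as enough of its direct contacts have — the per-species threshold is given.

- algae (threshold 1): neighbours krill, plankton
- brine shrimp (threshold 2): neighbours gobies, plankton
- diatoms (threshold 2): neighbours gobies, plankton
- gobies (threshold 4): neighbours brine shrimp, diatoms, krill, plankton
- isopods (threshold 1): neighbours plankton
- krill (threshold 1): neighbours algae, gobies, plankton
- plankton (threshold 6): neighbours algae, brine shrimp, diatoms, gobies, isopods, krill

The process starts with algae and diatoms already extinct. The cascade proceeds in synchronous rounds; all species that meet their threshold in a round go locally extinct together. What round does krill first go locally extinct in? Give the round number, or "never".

Round 1 — algae, diatoms go locally extinct (initial).
Round 2 — checking thresholds:
  gobies: 1 of 4 neighbours < 4, not yet.
  krill: 1 of 3 neighbours ≥ 1, goes locally extinct.
  plankton: 2 of 6 neighbours < 6, not yet.
Round 3 — no new extinctions; cascade stops.

2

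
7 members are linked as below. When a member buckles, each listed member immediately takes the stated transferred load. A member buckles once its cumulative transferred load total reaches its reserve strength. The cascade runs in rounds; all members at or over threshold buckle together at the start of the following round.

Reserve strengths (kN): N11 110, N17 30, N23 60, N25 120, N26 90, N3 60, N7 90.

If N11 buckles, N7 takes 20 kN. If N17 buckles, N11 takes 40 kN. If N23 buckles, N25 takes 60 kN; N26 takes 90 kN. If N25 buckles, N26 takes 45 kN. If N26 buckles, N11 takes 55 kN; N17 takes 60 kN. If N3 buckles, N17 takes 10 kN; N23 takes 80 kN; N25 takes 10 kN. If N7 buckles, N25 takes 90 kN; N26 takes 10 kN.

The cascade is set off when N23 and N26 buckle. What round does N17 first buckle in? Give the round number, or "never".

Round 1 — N23, N26 buckle (initial).
  N11: +55 → 55 < 110
  N17: +60 → 60 ≥ 30
  N25: +60 → 60 < 120
Round 2 — N17 buckles.
  N11: +40 → 95 < 110
No further bucklings.

2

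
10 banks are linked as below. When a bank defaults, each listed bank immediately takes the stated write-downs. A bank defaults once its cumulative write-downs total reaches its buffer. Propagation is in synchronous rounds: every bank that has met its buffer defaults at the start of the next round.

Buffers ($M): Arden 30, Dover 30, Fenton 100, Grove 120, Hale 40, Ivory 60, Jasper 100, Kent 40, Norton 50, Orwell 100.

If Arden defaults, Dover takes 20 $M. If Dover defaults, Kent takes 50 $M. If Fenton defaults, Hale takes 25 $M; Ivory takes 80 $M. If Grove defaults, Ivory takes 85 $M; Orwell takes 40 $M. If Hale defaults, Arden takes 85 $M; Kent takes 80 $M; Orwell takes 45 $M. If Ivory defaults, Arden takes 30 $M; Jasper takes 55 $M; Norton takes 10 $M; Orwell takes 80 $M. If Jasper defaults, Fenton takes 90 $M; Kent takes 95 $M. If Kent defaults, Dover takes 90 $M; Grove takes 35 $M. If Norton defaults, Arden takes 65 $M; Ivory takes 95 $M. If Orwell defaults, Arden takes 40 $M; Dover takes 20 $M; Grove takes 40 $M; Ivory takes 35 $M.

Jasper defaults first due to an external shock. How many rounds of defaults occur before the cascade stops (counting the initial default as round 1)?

Round 1 — Jasper defaults (initial).
  Fenton: +90 → 90 < 100
  Kent: +95 → 95 ≥ 40
Round 2 — Kent defaults.
  Dover: +90 → 90 ≥ 30
  Grove: +35 → 35 < 120
Round 3 — Dover defaults.
No further defaults.

3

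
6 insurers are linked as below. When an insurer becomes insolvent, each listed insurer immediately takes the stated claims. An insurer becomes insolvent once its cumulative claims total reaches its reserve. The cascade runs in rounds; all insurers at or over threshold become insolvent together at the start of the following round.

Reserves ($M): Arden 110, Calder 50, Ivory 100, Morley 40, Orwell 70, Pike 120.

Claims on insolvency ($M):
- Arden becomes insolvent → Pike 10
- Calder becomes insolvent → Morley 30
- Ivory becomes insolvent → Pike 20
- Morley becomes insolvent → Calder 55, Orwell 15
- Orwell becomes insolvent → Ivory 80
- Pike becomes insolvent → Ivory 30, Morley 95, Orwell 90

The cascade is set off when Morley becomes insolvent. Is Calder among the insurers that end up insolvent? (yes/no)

Round 1 — Morley becomes insolvent (initial).
  Calder: +55 → 55 ≥ 50
  Orwell: +15 → 15 < 70
Round 2 — Calder becomes insolvent.
No further insolvencies.

yes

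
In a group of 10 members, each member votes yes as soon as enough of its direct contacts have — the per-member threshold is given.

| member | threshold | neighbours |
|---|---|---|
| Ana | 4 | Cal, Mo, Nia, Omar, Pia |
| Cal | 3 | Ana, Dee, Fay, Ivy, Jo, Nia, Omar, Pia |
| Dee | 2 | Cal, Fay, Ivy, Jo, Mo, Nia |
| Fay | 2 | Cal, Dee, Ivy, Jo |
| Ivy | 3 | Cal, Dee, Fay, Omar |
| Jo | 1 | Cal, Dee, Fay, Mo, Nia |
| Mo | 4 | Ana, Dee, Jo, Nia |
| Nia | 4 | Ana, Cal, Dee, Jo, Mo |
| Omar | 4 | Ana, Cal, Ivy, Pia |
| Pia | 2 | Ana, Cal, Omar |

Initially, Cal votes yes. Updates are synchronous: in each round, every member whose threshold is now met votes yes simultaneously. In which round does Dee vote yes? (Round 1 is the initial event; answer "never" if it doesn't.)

Round 1 — Cal votes yes (initial).
Round 2 — checking thresholds:
  Ana: 1 of 5 neighbours < 4, not yet.
  Dee: 1 of 6 neighbours < 2, not yet.
  Fay: 1 of 4 neighbours < 2, not yet.
  Ivy: 1 of 4 neighbours < 3, not yet.
  Jo: 1 of 5 neighbours ≥ 1, votes yes.
  Nia: 1 of 5 neighbours < 4, not yet.
  Omar: 1 of 4 neighbours < 4, not yet.
  Pia: 1 of 3 neighbours < 2, not yet.
Round 3 — checking thresholds:
  Ana: 1 of 5 neighbours < 4, not yet.
  Dee: 2 of 6 neighbours ≥ 2, votes yes.
  Fay: 2 of 4 neighbours ≥ 2, votes yes.
  Ivy: 1 of 4 neighbours < 3, not yet.
  Mo: 1 of 4 neighbours < 4, not yet.
  Nia: 2 of 5 neighbours < 4, not yet.
  Omar: 1 of 4 neighbours < 4, not yet.
  Pia: 1 of 3 neighbours < 2, not yet.
Round 4 — checking thresholds:
  Ana: 1 of 5 neighbours < 4, not yet.
  Ivy: 3 of 4 neighbours ≥ 3, votes yes.
  Mo: 2 of 4 neighbours < 4, not yet.
  Nia: 3 of 5 neighbours < 4, not yet.
  Omar: 1 of 4 neighbours < 4, not yet.
  Pia: 1 of 3 neighbours < 2, not yet.
Round 5 — no new yes votes; cascade stops.

3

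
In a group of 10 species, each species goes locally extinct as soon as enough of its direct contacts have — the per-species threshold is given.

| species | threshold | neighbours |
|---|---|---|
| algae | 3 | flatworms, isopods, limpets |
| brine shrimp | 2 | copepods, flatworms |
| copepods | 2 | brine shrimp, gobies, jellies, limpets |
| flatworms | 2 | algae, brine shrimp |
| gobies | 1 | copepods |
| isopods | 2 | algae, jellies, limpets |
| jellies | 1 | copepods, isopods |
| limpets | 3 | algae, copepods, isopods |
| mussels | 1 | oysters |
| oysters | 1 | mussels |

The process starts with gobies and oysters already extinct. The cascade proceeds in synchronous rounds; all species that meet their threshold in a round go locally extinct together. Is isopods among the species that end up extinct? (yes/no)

Round 1 — gobies, oysters go locally extinct (initial).
Round 2 — checking thresholds:
  copepods: 1 of 4 neighbours < 2, not yet.
  mussels: 1 of 1 neighbours ≥ 1, goes locally extinct.
Round 3 — no new extinctions; cascade stops.

no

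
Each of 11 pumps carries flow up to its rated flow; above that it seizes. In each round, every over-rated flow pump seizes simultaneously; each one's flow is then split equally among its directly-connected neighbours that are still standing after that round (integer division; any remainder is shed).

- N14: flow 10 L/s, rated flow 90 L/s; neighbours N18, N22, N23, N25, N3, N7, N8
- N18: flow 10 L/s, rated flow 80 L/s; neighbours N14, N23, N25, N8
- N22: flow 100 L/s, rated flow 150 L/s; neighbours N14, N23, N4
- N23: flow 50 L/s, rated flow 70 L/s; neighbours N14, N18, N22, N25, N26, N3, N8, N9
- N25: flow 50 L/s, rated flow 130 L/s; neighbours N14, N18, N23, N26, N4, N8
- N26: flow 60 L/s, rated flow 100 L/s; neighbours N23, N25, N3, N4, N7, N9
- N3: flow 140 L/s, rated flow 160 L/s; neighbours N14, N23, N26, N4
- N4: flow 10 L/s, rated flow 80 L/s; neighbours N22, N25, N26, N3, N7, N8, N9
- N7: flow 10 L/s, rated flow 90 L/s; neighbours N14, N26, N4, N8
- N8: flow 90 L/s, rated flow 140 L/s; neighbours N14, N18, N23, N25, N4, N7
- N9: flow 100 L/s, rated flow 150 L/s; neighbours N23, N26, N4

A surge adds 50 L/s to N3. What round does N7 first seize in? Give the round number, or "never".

Round 1 — N3 at 190 > 160. N3 seizes.
  N3 sheds 190 L/s to N14, N23, N26, N4: 47 each (2 lost).
    N14: 10+47 = 57 ≤ 90
    N23: 50+47 = 97 > 70
    N26: 60+47 = 107 > 100
    N4: 10+47 = 57 ≤ 80
Round 2 — N23, N26 seize.
  N23 sheds 97 L/s to N14, N18, N22, N25, N8, N9: 16 each (1 lost).
    N14: 57+16 = 73 ≤ 90
    N18: 10+16 = 26 ≤ 80
    N22: 100+16 = 116 ≤ 150
    N25: 50+16 = 66 ≤ 130
    N8: 90+16 = 106 ≤ 140
    N9: 100+16 = 116 ≤ 150
  N26 sheds 107 L/s to N25, N4, N7, N9: 26 each (3 lost).
    N25: 66+26 = 92 ≤ 130
    N4: 57+26 = 83 > 80
    N7: 10+26 = 36 ≤ 90
    N9: 116+26 = 142 ≤ 150
Round 3 — N4 seizes.
  N4 sheds 83 L/s to N22, N25, N7, N8, N9: 16 each (3 lost).
    N22: 116+16 = 132 ≤ 150
    N25: 92+16 = 108 ≤ 130
    N7: 36+16 = 52 ≤ 90
    N8: 106+16 = 122 ≤ 140
    N9: 142+16 = 158 > 150
Round 4 — N9 seizes.
  N9 sheds 158 L/s: no online neighbours, lost.
No further seizures.

never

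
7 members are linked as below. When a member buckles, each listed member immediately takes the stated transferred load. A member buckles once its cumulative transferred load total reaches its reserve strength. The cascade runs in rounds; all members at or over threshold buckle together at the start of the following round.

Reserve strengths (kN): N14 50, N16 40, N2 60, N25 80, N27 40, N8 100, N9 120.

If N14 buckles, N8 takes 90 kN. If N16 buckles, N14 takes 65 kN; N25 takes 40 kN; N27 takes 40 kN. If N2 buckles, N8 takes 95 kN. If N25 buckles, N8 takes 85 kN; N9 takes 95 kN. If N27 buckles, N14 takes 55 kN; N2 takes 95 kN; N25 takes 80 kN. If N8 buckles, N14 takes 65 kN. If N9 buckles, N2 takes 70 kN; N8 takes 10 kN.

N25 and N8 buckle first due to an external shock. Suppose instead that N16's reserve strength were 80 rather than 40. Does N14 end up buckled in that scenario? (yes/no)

yes

With N16's reserve strength at 80:
Round 1 — N25, N8 buckle (initial).
  N14: +65 → 65 ≥ 50
  N9: +95 → 95 < 120
Round 2 — N14 buckles.
No further bucklings.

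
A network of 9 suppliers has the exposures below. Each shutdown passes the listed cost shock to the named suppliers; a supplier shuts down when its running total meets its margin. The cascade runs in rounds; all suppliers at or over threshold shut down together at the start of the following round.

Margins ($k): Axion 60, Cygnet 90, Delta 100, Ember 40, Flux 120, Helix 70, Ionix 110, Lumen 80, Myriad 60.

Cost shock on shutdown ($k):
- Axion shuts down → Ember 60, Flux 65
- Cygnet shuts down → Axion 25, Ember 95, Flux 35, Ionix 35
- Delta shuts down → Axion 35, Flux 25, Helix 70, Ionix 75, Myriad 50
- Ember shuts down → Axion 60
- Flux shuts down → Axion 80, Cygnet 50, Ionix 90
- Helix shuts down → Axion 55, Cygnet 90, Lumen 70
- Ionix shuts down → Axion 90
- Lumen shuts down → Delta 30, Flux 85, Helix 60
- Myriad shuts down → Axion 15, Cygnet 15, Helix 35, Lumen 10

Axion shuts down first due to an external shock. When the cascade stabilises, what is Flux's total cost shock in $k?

65

Round 1 — Axion shuts down (initial).
  Ember: +60 → 60 ≥ 40
  Flux: +65 → 65 < 120
Round 2 — Ember shuts down.
No further shutdowns.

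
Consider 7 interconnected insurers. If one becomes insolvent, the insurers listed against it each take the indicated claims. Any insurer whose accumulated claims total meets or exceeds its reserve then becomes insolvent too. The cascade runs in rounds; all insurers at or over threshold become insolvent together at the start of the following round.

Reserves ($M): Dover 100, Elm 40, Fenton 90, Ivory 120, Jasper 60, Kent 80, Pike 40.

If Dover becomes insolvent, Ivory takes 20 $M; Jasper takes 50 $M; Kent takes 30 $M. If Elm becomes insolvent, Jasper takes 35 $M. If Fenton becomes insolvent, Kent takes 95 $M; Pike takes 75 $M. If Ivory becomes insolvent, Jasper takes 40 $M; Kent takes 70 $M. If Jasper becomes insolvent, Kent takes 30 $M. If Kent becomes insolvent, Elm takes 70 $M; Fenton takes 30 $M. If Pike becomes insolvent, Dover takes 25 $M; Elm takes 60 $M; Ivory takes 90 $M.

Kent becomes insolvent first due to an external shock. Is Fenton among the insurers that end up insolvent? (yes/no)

no

Round 1 — Kent becomes insolvent (initial).
  Elm: +70 → 70 ≥ 40
  Fenton: +30 → 30 < 90
Round 2 — Elm becomes insolvent.
  Jasper: +35 → 35 < 60
No further insolvencies.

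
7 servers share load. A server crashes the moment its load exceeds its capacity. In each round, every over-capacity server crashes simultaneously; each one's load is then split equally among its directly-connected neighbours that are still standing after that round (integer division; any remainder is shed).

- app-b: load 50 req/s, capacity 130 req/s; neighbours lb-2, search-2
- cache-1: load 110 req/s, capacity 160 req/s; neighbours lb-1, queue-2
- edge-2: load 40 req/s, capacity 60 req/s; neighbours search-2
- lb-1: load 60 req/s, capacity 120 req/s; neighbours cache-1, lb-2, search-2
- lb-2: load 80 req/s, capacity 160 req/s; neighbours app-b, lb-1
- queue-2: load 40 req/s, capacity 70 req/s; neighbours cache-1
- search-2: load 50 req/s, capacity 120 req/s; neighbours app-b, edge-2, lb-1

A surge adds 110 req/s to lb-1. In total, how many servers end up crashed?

Round 1 — lb-1 at 170 > 120. lb-1 crashes.
  lb-1 sheds 170 req/s to cache-1, lb-2, search-2: 56 each (2 lost).
    cache-1: 110+56 = 166 > 160
    lb-2: 80+56 = 136 ≤ 160
    search-2: 50+56 = 106 ≤ 120
Round 2 — cache-1 crashes.
  cache-1 sheds 166 req/s to queue-2: 166 each.
    queue-2: 40+166 = 206 > 70
Round 3 — queue-2 crashes.
  queue-2 sheds 206 req/s: no online neighbours, lost.
No further crashes.

3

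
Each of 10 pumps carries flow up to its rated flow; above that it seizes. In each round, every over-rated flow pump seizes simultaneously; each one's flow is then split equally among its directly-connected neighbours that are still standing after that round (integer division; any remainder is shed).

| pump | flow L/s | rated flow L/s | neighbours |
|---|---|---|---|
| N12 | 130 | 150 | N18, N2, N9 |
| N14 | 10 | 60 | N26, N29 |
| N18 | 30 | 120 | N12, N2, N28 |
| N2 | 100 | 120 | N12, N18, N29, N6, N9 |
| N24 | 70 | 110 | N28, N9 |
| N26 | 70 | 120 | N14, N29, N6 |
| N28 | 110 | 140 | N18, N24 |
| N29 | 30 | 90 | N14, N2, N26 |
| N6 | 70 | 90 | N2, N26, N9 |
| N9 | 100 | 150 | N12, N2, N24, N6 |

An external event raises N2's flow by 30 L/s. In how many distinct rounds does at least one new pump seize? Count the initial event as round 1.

Round 1 — N2 at 130 > 120. N2 seizes.
  N2 sheds 130 L/s to N12, N18, N29, N6, N9: 26 each.
    N12: 130+26 = 156 > 150
    N18: 30+26 = 56 ≤ 120
    N29: 30+26 = 56 ≤ 90
    N6: 70+26 = 96 > 90
    N9: 100+26 = 126 ≤ 150
Round 2 — N12, N6 seize.
  N12 sheds 156 L/s to N18, N9: 78 each.
    N18: 56+78 = 134 > 120
    N9: 126+78 = 204 > 150
  N6 sheds 96 L/s to N26, N9: 48 each.
    N26: 70+48 = 118 ≤ 120
    N9: 204+48 = 252 > 150
Round 3 — N18, N9 seize.
  N18 sheds 134 L/s to N28: 134 each.
    N28: 110+134 = 244 > 140
  N9 sheds 252 L/s to N24: 252 each.
    N24: 70+252 = 322 > 110
Round 4 — N24, N28 seize.
  N24 sheds 322 L/s: no online neighbours, lost.
  N28 sheds 244 L/s: no online neighbours, lost.
No further seizures.

4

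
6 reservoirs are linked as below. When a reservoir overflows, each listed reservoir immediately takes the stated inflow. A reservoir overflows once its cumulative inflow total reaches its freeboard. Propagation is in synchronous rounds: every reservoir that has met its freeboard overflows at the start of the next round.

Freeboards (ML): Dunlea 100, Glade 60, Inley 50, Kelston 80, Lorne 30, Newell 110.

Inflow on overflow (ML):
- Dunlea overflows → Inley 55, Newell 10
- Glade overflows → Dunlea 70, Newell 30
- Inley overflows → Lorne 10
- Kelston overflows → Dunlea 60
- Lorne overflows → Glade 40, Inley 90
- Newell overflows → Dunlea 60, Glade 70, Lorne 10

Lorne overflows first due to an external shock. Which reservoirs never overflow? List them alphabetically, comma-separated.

Round 1 — Lorne overflows (initial).
  Glade: +40 → 40 < 60
  Inley: +90 → 90 ≥ 50
Round 2 — Inley overflows.
No further overflows.

Dunlea, Glade, Kelston, Newell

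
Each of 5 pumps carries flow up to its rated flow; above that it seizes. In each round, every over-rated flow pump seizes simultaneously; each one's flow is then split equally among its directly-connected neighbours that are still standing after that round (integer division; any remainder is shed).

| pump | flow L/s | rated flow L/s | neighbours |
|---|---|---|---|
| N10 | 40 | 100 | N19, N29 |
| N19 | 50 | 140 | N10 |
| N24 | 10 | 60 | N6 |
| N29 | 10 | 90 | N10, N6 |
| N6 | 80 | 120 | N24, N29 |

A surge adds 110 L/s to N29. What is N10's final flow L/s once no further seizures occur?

100

Round 1 — N29 at 120 > 90. N29 seizes.
  N29 sheds 120 L/s to N10, N6: 60 each.
    N10: 40+60 = 100 ≤ 100
    N6: 80+60 = 140 > 120
Round 2 — N6 seizes.
  N6 sheds 140 L/s to N24: 140 each.
    N24: 10+140 = 150 > 60
Round 3 — N24 seizes.
  N24 sheds 150 L/s: no online neighbours, lost.
No further seizures.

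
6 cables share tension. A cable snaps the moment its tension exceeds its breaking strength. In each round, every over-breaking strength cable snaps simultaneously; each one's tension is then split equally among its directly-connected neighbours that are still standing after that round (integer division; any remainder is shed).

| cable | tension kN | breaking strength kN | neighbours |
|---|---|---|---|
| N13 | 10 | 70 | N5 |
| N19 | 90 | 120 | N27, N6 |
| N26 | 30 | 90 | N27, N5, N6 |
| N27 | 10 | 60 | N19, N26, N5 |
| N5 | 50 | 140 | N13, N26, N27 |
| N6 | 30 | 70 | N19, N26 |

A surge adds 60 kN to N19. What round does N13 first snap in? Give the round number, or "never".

Round 1 — N19 at 150 > 120. N19 snaps.
  N19 sheds 150 kN to N27, N6: 75 each.
    N27: 10+75 = 85 > 60
    N6: 30+75 = 105 > 70
Round 2 — N27, N6 snap.
  N27 sheds 85 kN to N26, N5: 42 each (1 lost).
    N26: 30+42 = 72 ≤ 90
    N5: 50+42 = 92 ≤ 140
  N6 sheds 105 kN to N26: 105 each.
    N26: 72+105 = 177 > 90
Round 3 — N26 snaps.
  N26 sheds 177 kN to N5: 177 each.
    N5: 92+177 = 269 > 140
Round 4 — N5 snaps.
  N5 sheds 269 kN to N13: 269 each.
    N13: 10+269 = 279 > 70
Round 5 — N13 snaps.
  N13 sheds 279 kN: no online neighbours, lost.
No further breaks.

5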